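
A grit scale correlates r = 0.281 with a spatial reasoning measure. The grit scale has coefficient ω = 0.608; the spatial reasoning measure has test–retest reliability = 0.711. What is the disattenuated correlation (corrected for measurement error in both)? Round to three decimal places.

r_true = r_obs / √(r_xx · r_yy) = 0.281 / √(0.608 × 0.711) = 0.281 / √0.432288 = 0.281 / 0.6575 ≈ 0.427.

0.427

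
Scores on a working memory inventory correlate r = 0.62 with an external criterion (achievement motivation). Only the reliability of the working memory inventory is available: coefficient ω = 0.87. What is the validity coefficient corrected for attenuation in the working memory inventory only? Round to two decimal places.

Single correction: r_c = r_obs / √r_xx = 0.62 / √0.87 = 0.62 / 0.9327 ≈ 0.66.

0.66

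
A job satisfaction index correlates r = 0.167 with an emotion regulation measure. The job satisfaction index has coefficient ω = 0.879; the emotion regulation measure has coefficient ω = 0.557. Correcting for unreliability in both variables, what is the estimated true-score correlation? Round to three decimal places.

r_true = r_obs / √(r_xx · r_yy) = 0.167 / √(0.879 × 0.557) = 0.167 / √0.489603 = 0.167 / 0.6997 ≈ 0.239.

0.239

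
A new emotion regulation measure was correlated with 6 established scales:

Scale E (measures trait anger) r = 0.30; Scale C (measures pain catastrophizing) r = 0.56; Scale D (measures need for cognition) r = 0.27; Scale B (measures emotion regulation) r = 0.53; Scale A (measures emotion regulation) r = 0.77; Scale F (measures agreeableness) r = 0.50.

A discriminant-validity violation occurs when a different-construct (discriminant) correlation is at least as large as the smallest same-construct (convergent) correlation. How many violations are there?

Convergent (same construct = emotion regulation): Scale B, Scale A.
Smallest convergent = 0.53. Discriminant values: 0.30, 0.56, 0.27, 0.50; count ≥ 0.53 → 1.

1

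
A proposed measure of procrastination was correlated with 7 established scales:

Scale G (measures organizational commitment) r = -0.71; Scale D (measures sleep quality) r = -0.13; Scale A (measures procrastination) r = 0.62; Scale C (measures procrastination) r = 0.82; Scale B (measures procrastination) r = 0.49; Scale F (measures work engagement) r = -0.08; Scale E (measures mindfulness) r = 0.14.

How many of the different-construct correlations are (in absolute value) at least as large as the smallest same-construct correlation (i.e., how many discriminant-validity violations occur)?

Convergent (same construct = procrastination): Scale A, Scale C, Scale B.
Smallest convergent = 0.49. Discriminant |r|: 0.71, 0.13, 0.08, 0.14; count ≥ 0.49 → 1.

1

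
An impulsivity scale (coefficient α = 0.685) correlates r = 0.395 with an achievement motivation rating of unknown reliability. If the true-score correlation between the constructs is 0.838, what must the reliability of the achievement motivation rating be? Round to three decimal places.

0.324

r_true = r_obs / √(r_xx · r_yy) ⇒ 0.838 = 0.395 / √(0.685 · r_yy).
√(0.685 · r_yy) = 0.395 / 0.838 = 0.4714; 0.685 · r_yy = 0.2222; r_yy = 0.2222 / 0.685 ≈ 0.324.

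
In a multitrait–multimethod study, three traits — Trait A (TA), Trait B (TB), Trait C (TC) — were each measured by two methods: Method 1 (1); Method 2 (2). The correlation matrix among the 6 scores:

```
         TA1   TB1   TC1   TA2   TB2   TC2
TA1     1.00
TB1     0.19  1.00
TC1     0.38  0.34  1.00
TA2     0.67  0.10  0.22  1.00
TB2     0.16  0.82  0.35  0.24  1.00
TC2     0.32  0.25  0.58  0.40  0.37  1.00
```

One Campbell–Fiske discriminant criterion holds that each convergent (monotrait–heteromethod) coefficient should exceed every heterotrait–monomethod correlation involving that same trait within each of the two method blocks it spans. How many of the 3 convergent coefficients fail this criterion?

Convergent coefficients and their comparison sets:
TA (methods 1·2): 0.67 vs {0.19, 0.24, 0.38, 0.40} → pass.
TB (methods 1·2): 0.82 vs {0.19, 0.24, 0.34, 0.37} → pass.
TC (methods 1·2): 0.58 vs {0.38, 0.40, 0.34, 0.37} → pass.
0 of 3 fail.

0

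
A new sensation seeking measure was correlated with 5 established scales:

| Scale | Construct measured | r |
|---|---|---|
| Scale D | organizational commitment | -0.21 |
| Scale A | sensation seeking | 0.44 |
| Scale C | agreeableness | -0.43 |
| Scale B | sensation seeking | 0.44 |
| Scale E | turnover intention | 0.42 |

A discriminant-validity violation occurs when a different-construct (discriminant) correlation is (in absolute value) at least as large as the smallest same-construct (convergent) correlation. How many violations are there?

Convergent (same construct = sensation seeking): Scale A, Scale B.
Smallest convergent = 0.44. Discriminant |r|: 0.21, 0.43, 0.42; count ≥ 0.44 → 0.

0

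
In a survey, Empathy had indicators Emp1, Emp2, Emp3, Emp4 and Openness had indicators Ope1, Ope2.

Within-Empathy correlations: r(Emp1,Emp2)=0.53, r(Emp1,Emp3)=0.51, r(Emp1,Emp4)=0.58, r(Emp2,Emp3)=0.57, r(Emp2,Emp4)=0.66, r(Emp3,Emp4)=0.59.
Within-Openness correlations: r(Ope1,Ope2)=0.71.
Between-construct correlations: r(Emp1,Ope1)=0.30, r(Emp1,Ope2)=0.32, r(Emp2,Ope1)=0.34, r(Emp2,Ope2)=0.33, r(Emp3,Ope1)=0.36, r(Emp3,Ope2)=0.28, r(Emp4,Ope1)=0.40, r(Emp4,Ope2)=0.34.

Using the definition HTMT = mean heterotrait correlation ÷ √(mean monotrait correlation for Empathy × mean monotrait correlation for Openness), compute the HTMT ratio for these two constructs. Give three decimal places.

0.523

Mean between = 2.67/8 = 0.3338.
Mean within-Emp = 3.44/6 = 0.5733; mean within-Ope = 0.71/1 = 0.7100.
Geometric mean = √(0.5733 × 0.7100) = 0.6380.
HTMT = 0.3338 / 0.6380 = 0.523.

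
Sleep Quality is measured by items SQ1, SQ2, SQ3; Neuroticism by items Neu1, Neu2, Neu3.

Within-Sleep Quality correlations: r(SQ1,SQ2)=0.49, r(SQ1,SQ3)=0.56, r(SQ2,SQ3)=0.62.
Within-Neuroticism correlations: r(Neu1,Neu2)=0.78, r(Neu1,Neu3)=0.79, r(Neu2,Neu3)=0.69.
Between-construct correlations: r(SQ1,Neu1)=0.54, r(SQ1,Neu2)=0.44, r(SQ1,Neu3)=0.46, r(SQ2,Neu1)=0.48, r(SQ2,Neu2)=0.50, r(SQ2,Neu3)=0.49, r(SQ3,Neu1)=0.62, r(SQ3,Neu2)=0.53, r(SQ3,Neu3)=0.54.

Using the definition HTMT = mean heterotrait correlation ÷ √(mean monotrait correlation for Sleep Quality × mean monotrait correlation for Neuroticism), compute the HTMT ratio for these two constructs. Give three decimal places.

0.789

Between-construct mean = 4.60/9 = 0.5111.
Mean within-SQ = 1.67/3 = 0.5567; mean within-Neu = 2.26/3 = 0.7533.
Geometric mean = √(0.5567 × 0.7533) = 0.6476.
HTMT = 0.5111 / 0.6476 = 0.789.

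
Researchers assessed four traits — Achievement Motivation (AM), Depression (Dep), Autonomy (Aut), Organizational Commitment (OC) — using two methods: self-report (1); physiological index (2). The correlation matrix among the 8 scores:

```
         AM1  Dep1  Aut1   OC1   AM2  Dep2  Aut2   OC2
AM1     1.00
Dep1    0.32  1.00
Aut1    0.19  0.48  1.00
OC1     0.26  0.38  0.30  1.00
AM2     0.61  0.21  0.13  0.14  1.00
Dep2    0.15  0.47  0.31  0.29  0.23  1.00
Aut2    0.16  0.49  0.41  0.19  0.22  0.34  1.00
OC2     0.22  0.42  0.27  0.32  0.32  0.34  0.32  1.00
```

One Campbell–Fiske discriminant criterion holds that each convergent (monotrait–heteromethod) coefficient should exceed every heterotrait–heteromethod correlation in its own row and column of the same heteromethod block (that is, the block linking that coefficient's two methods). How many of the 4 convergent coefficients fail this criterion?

3

Checking each validity diagonal entry against its comparison values:
AM (methods 1·2): 0.61 vs {0.15, 0.21, 0.16, 0.13, 0.22, 0.14} → pass.
Dep (methods 1·2): 0.47 vs {0.21, 0.15, 0.49, 0.31, 0.42, 0.29} → fail.
Aut (methods 1·2): 0.41 vs {0.13, 0.16, 0.31, 0.49, 0.27, 0.19} → fail.
OC (methods 1·2): 0.32 vs {0.14, 0.22, 0.29, 0.42, 0.19, 0.27} → fail.
3 of 4 fail.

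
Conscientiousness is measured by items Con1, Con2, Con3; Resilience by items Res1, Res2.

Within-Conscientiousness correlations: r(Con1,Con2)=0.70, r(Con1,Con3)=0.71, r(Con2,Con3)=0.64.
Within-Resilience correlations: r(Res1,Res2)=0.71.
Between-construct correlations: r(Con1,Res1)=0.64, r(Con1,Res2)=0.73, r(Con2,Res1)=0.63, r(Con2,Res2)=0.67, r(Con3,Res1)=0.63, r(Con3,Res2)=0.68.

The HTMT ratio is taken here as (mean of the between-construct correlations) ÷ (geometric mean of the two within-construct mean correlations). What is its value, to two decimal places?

0.95

Mean between = 3.98/6 = 0.6633.
Mean within-Con = 2.05/3 = 0.6833; mean within-Res = 0.71/1 = 0.7100.
Geometric mean = √(0.6833 × 0.7100) = 0.6965.
HTMT = 0.6633 / 0.6965 = 0.95.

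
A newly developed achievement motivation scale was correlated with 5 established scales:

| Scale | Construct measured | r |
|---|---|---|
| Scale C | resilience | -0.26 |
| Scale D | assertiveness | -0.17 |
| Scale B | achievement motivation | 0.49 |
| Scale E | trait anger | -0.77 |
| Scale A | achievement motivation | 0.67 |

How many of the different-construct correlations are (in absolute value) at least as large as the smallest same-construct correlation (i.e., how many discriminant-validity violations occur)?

Convergent (same construct = achievement motivation): Scale B, Scale A.
Smallest convergent = 0.49. Discriminant |r|: 0.26, 0.17, 0.77; count ≥ 0.49 → 1.

1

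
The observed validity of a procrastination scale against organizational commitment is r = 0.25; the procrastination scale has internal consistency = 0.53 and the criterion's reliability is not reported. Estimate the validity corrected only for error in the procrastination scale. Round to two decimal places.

0.34

Single correction: r_c = r_obs / √r_xx = 0.25 / √0.53 = 0.25 / 0.7280 ≈ 0.34.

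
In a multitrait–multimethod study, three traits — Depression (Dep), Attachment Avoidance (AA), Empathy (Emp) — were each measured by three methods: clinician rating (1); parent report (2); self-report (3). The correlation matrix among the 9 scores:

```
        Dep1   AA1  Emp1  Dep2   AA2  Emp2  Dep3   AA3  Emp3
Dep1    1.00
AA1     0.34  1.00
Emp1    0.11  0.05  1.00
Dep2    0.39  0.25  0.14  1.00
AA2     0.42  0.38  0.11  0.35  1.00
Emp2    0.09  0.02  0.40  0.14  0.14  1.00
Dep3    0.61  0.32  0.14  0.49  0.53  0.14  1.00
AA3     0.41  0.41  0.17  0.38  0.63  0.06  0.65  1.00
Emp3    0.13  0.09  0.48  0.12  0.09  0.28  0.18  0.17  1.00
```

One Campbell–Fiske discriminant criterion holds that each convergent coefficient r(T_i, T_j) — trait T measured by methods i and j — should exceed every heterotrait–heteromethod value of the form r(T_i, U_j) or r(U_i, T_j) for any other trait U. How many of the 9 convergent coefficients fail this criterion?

4

Convergent coefficients and their comparison sets:
Dep (methods 1·2): 0.39 vs {0.42, 0.25, 0.09, 0.14} → fail.
Dep (methods 1·3): 0.61 vs {0.41, 0.32, 0.13, 0.14} → pass.
Dep (methods 2·3): 0.49 vs {0.38, 0.53, 0.12, 0.14} → fail.
AA (methods 1·2): 0.38 vs {0.25, 0.42, 0.02, 0.11} → fail.
AA (methods 1·3): 0.41 vs {0.32, 0.41, 0.09, 0.17} → fail.
AA (methods 2·3): 0.63 vs {0.53, 0.38, 0.09, 0.06} → pass.
Emp (methods 1·2): 0.40 vs {0.14, 0.09, 0.11, 0.02} → pass.
Emp (methods 1·3): 0.48 vs {0.14, 0.13, 0.17, 0.09} → pass.
Emp (methods 2·3): 0.28 vs {0.14, 0.12, 0.06, 0.09} → pass.
4 of 9 fail.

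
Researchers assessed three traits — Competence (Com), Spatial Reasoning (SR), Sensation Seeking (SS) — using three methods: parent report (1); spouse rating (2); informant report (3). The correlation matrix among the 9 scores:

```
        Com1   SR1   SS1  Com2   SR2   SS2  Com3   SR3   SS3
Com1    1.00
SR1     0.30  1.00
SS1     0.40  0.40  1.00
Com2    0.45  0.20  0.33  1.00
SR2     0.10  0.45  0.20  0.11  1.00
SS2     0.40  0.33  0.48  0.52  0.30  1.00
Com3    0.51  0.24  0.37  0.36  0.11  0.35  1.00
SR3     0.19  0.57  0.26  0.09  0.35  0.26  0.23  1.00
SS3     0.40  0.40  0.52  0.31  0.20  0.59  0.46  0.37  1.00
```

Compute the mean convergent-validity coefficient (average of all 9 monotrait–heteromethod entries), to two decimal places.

Convergent values: 0.45, 0.51, 0.36, 0.45, 0.57, 0.35, 0.48, 0.52, 0.59; mean = 4.28/9 = 0.48.

0.48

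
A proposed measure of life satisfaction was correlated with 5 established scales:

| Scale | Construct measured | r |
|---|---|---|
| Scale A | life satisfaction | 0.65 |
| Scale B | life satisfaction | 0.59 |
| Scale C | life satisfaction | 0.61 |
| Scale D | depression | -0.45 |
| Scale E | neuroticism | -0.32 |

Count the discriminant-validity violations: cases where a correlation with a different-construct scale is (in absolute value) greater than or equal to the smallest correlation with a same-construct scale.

0

Convergent (same construct = life satisfaction): Scale A, Scale B, Scale C.
Smallest convergent = 0.59. Discriminant |r|: 0.45, 0.32; count ≥ 0.59 → 0.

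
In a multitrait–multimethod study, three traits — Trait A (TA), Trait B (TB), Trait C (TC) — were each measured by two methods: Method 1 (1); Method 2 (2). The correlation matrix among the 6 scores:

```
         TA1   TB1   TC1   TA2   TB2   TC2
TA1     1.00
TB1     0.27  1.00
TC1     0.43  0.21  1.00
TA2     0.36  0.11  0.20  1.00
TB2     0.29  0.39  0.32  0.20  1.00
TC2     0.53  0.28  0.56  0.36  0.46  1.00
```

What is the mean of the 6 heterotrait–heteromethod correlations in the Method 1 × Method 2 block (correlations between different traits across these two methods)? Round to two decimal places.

0.29

HTHM values (method 1 × method 2): 0.29, 0.53, 0.11, 0.28, 0.20, 0.32; mean = 1.73/6 = 0.29.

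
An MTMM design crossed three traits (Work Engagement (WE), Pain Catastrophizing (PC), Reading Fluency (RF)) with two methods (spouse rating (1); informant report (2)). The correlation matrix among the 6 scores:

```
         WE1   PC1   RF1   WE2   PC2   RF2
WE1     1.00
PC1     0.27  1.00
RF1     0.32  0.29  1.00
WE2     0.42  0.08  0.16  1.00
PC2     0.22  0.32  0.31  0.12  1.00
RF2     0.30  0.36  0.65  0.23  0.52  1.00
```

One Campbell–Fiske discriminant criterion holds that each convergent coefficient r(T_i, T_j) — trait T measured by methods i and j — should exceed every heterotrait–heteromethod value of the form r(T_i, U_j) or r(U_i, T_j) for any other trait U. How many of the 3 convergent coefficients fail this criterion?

Convergent coefficients and their comparison sets:
WE (methods 1·2): 0.42 vs {0.22, 0.08, 0.30, 0.16} → pass.
PC (methods 1·2): 0.32 vs {0.08, 0.22, 0.36, 0.31} → fail.
RF (methods 1·2): 0.65 vs {0.16, 0.30, 0.31, 0.36} → pass.
1 of 3 fail.

1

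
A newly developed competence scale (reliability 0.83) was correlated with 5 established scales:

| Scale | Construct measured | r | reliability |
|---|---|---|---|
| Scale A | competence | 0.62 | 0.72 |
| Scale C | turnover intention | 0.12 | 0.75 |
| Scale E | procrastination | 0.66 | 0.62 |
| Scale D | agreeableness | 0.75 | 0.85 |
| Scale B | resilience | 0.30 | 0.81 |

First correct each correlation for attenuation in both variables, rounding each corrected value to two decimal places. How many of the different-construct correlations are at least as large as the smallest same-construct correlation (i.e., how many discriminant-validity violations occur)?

Disattenuated r (r / √(r_scale · r_new)):
  Scale A (conv): 0.62 / √(0.72·0.83) = 0.80
  Scale C (disc): 0.12 / √(0.75·0.83) = 0.15
  Scale E (disc): 0.66 / √(0.62·0.83) = 0.92
  Scale D (disc): 0.75 / √(0.85·0.83) = 0.89
  Scale B (disc): 0.30 / √(0.81·0.83) = 0.37
Smallest convergent = 0.80. Discriminant values: 0.15, 0.92, 0.89, 0.37; count ≥ 0.80 → 2.

2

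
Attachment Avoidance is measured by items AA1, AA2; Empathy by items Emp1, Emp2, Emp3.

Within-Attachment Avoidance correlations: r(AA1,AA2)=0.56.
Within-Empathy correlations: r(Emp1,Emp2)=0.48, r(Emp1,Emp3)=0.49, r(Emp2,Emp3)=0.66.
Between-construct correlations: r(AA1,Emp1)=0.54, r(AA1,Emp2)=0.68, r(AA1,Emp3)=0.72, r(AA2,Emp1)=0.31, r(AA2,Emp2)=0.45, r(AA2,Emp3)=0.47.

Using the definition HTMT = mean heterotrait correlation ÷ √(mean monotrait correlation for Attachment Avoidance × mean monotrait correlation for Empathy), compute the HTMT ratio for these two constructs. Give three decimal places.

0.958

Between-construct mean = 3.17/6 = 0.5283.
Mean within-AA = 0.56/1 = 0.5600; mean within-Emp = 1.63/3 = 0.5433.
Geometric mean = √(0.5600 × 0.5433) = 0.5516.
HTMT = 0.5283 / 0.5516 = 0.958.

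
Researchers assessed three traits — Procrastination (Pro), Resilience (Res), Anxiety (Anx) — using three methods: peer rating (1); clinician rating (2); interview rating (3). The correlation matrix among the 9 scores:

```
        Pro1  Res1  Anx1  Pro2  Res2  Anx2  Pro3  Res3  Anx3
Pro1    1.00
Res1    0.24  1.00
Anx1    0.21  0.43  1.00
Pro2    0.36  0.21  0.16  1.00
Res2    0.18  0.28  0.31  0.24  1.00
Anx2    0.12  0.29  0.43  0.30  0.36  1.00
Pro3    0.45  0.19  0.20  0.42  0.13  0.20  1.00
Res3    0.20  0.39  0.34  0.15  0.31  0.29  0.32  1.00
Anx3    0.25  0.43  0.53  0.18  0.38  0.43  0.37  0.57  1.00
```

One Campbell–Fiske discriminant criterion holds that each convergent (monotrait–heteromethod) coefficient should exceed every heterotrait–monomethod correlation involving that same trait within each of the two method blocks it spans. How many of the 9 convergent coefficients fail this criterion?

Checking each validity diagonal entry against its comparison values:
Pro (methods 1·2): 0.36 vs {0.24, 0.24, 0.21, 0.30} → pass.
Pro (methods 1·3): 0.45 vs {0.24, 0.32, 0.21, 0.37} → pass.
Pro (methods 2·3): 0.42 vs {0.24, 0.32, 0.30, 0.37} → pass.
Res (methods 1·2): 0.28 vs {0.24, 0.24, 0.43, 0.36} → fail.
Res (methods 1·3): 0.39 vs {0.24, 0.32, 0.43, 0.57} → fail.
Res (methods 2·3): 0.31 vs {0.24, 0.32, 0.36, 0.57} → fail.
Anx (methods 1·2): 0.43 vs {0.21, 0.30, 0.43, 0.36} → fail.
Anx (methods 1·3): 0.53 vs {0.21, 0.37, 0.43, 0.57} → fail.
Anx (methods 2·3): 0.43 vs {0.30, 0.37, 0.36, 0.57} → fail.
6 of 9 fail.

6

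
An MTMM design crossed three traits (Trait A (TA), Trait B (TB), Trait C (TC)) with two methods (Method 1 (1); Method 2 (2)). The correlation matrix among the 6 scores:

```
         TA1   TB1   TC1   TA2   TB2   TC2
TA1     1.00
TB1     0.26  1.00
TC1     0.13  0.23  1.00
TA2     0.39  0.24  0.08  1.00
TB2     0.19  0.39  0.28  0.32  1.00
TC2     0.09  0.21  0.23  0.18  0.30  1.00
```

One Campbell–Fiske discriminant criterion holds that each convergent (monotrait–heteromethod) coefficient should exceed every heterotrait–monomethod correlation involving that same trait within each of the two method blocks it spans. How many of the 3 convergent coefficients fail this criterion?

Checking each validity diagonal entry against its comparison values:
TA (methods 1·2): 0.39 vs {0.26, 0.32, 0.13, 0.18} → pass.
TB (methods 1·2): 0.39 vs {0.26, 0.32, 0.23, 0.30} → pass.
TC (methods 1·2): 0.23 vs {0.13, 0.18, 0.23, 0.30} → fail.
1 of 3 fail.

1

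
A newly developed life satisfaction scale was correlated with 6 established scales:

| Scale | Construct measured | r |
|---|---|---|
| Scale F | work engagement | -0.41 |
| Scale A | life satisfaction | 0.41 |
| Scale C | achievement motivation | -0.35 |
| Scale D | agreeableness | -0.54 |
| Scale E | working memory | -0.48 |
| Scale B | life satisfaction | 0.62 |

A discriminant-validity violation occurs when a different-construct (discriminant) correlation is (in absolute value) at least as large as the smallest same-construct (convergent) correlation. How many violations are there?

3

Convergent (same construct = life satisfaction): Scale A, Scale B.
Smallest convergent = 0.41. Discriminant |r|: 0.41, 0.35, 0.54, 0.48; count ≥ 0.41 → 3.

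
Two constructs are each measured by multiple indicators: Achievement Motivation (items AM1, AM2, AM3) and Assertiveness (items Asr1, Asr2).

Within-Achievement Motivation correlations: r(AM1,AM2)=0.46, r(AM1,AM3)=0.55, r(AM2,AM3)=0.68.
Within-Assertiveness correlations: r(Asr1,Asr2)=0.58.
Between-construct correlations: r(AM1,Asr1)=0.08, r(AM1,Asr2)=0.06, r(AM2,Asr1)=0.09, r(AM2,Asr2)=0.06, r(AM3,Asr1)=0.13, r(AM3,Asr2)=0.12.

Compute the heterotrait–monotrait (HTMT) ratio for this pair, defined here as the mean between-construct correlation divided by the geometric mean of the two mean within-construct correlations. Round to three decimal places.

0.157

Between-construct mean = 0.54/6 = 0.0900.
Mean within-AM = 1.69/3 = 0.5633; mean within-Asr = 0.58/1 = 0.5800.
Geometric mean = √(0.5633 × 0.5800) = 0.5716.
HTMT = 0.0900 / 0.5716 = 0.157.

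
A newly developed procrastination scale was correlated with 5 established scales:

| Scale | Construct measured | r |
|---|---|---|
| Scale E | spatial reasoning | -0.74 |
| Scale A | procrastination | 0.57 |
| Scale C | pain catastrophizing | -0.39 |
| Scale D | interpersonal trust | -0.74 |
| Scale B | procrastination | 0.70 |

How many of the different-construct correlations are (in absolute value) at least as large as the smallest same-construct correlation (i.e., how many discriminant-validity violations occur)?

Convergent (same construct = procrastination): Scale A, Scale B.
Smallest convergent = 0.57. Discriminant |r|: 0.74, 0.39, 0.74; count ≥ 0.57 → 2.

2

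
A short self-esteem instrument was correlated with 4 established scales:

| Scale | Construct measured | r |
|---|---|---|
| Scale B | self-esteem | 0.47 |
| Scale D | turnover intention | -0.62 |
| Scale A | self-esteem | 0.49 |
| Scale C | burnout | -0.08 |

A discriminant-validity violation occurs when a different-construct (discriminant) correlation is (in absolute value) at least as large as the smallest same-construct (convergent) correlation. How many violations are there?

Convergent (same construct = self-esteem): Scale B, Scale A.
Smallest convergent = 0.47. Discriminant |r|: 0.62, 0.08; count ≥ 0.47 → 1.

1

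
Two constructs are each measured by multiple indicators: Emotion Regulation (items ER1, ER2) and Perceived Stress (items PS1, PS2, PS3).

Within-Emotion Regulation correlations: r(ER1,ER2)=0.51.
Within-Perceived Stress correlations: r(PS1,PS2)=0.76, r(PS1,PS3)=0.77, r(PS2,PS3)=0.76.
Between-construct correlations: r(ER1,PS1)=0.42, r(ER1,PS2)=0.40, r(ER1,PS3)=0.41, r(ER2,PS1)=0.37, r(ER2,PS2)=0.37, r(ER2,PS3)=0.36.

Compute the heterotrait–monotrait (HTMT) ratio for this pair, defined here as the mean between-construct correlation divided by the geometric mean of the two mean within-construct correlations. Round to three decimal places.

Between-construct mean = 2.33/6 = 0.3883.
Mean within-ER = 0.51/1 = 0.5100; mean within-PS = 2.29/3 = 0.7633.
Geometric mean = √(0.5100 × 0.7633) = 0.6239.
HTMT = 0.3883 / 0.6239 = 0.622.

0.622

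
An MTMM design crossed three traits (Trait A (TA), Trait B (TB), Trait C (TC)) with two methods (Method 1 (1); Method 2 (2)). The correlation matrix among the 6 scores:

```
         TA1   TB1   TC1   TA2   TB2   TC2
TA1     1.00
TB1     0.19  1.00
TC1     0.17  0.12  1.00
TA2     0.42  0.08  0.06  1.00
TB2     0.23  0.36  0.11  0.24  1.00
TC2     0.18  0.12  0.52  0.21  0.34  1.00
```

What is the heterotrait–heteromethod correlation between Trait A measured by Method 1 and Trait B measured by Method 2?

0.23

Different traits and methods: r(TA1, TB2) = 0.23.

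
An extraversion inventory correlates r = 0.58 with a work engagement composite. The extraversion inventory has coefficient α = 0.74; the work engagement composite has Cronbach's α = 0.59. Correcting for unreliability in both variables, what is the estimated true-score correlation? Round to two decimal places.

r_true = r_obs / √(r_xx · r_yy) = 0.58 / √(0.74 × 0.59) = 0.58 / √0.4366 = 0.58 / 0.6608 ≈ 0.88.

0.88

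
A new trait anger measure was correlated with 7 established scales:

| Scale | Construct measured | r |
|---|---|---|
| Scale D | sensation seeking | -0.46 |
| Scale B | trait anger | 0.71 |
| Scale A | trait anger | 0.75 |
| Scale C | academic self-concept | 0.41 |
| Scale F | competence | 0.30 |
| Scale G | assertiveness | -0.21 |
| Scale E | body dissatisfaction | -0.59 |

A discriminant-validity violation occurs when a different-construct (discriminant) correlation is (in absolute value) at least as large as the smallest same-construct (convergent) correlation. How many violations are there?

0

Convergent (same construct = trait anger): Scale B, Scale A.
Smallest convergent = 0.71. Discriminant |r|: 0.46, 0.41, 0.30, 0.21, 0.59; count ≥ 0.71 → 0.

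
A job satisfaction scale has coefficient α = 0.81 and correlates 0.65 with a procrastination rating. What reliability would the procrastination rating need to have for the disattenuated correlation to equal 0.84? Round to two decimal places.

r_true = r_obs / √(r_xx · r_yy) ⇒ 0.84 = 0.65 / √(0.81 · r_yy).
√(0.81 · r_yy) = 0.65 / 0.84 = 0.7738; 0.81 · r_yy = 0.5988; r_yy = 0.5988 / 0.81 ≈ 0.74.

0.74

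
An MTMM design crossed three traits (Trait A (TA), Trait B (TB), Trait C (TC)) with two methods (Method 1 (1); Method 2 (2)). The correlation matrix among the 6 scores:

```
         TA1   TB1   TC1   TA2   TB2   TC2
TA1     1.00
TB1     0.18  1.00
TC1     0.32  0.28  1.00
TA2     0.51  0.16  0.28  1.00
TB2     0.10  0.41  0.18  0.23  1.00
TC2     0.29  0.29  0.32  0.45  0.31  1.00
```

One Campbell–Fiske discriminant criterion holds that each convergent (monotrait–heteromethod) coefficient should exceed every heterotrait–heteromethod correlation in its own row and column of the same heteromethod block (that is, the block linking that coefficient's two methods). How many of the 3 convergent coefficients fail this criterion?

0

Each convergent coefficient versus the relevant comparison correlations:
TA (methods 1·2): 0.51 vs {0.10, 0.16, 0.29, 0.28} → pass.
TB (methods 1·2): 0.41 vs {0.16, 0.10, 0.29, 0.18} → pass.
TC (methods 1·2): 0.32 vs {0.28, 0.29, 0.18, 0.29} → pass.
0 of 3 fail.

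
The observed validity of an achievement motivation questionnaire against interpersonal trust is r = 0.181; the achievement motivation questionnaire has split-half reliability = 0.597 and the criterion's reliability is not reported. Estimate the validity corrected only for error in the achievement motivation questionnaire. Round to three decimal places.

0.234

Single correction: r_c = r_obs / √r_xx = 0.181 / √0.597 = 0.181 / 0.7727 ≈ 0.234.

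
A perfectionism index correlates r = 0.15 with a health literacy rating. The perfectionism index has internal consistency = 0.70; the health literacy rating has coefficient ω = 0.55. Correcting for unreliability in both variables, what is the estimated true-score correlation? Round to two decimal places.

0.24

r_true = r_obs / √(r_xx · r_yy) = 0.15 / √(0.70 × 0.55) = 0.15 / √0.3850 = 0.15 / 0.6205 ≈ 0.24.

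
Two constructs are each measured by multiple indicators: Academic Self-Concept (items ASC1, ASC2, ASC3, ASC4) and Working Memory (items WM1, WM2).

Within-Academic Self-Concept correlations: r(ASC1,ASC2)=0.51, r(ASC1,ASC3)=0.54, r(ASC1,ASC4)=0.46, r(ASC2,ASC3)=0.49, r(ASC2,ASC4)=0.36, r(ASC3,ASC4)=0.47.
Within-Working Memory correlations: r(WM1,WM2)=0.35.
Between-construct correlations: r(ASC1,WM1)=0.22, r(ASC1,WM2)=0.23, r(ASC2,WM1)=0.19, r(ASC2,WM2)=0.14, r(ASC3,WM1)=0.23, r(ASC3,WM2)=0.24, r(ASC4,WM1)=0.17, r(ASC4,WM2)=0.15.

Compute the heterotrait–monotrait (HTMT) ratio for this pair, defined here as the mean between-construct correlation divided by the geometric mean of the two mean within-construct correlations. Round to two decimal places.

Mean heterotrait r = 1.57/8 = 0.1963.
Mean within-ASC = 2.83/6 = 0.4717; mean within-WM = 0.35/1 = 0.3500.
Geometric mean = √(0.4717 × 0.3500) = 0.4063.
HTMT = 0.1963 / 0.4063 = 0.48.

0.48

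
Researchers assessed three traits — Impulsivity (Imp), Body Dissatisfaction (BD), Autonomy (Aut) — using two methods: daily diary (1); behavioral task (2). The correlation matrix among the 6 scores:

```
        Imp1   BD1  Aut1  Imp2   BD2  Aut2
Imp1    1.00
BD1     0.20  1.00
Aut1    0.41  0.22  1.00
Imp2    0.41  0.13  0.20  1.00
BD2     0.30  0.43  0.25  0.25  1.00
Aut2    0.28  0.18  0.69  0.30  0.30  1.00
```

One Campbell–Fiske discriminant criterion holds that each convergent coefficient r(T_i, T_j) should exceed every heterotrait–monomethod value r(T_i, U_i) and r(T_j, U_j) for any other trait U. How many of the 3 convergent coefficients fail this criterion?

Checking each validity diagonal entry against its comparison values:
Imp (methods 1·2): 0.41 vs {0.20, 0.25, 0.41, 0.30} → fail.
BD (methods 1·2): 0.43 vs {0.20, 0.25, 0.22, 0.30} → pass.
Aut (methods 1·2): 0.69 vs {0.41, 0.30, 0.22, 0.30} → pass.
1 of 3 fail.

1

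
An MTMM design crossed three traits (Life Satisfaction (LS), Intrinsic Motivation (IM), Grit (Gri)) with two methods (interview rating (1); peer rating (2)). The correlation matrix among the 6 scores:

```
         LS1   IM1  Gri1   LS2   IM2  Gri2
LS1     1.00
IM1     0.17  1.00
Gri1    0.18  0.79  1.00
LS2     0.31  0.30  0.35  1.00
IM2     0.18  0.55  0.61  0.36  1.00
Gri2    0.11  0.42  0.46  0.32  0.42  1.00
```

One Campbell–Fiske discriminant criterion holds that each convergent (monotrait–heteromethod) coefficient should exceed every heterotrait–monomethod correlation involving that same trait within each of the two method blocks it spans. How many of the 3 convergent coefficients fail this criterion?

Checking each validity diagonal entry against its comparison values:
LS (methods 1·2): 0.31 vs {0.17, 0.36, 0.18, 0.32} → fail.
IM (methods 1·2): 0.55 vs {0.17, 0.36, 0.79, 0.42} → fail.
Gri (methods 1·2): 0.46 vs {0.18, 0.32, 0.79, 0.42} → fail.
3 of 3 fail.

3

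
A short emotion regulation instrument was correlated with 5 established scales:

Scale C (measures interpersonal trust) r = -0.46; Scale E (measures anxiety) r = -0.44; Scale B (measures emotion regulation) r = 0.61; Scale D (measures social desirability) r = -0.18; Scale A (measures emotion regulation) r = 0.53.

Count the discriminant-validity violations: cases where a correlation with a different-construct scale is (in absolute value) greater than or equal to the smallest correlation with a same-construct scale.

0

Convergent (same construct = emotion regulation): Scale B, Scale A.
Smallest convergent = 0.53. Discriminant |r|: 0.46, 0.44, 0.18; count ≥ 0.53 → 0.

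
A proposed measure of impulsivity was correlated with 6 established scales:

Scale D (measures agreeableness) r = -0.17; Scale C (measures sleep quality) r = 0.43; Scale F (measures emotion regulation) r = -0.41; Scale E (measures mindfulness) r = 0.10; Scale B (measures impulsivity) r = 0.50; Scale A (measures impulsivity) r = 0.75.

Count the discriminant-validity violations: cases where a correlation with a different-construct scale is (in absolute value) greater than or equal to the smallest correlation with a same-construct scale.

Convergent (same construct = impulsivity): Scale B, Scale A.
Smallest convergent = 0.50. Discriminant |r|: 0.17, 0.43, 0.41, 0.10; count ≥ 0.50 → 0.

0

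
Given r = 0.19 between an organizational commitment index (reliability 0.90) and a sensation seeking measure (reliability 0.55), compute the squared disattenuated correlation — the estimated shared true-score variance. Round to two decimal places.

0.07

Disattenuated r = 0.19 / √(0.90 × 0.55) = 0.19 / 0.7036 = 0.2700.
Shared true-score variance = 0.2700² = 0.0729 ≈ 0.07.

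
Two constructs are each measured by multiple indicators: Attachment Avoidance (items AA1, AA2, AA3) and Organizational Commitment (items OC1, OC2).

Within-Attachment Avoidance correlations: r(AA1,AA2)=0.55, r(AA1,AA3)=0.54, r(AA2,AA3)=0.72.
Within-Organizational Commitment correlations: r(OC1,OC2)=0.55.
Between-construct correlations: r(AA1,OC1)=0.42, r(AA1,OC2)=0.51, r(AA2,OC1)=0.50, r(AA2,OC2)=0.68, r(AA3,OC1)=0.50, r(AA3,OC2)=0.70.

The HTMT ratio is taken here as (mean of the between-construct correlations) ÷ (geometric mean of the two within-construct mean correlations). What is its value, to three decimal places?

Mean heterotrait r = 3.31/6 = 0.5517.
Mean within-AA = 1.81/3 = 0.6033; mean within-OC = 0.55/1 = 0.5500.
Geometric mean = √(0.6033 × 0.5500) = 0.5760.
HTMT = 0.5517 / 0.5760 = 0.958.

0.958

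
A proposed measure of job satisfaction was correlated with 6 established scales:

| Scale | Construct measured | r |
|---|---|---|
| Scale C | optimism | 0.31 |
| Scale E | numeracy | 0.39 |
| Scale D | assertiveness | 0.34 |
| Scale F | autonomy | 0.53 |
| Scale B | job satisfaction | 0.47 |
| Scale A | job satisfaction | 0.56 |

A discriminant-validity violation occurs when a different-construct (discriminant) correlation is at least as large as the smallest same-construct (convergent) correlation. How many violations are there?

Convergent (same construct = job satisfaction): Scale B, Scale A.
Smallest convergent = 0.47. Discriminant values: 0.31, 0.39, 0.34, 0.53; count ≥ 0.47 → 1.

1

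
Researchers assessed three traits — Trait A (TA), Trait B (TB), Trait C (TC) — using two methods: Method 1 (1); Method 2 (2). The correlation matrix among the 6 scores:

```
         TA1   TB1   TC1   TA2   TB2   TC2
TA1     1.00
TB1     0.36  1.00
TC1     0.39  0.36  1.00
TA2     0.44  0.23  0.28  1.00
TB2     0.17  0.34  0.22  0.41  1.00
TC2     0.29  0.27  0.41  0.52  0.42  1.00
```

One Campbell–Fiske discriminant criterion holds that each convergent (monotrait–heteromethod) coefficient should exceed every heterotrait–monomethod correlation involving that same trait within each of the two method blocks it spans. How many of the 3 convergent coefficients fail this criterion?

3

Checking each validity diagonal entry against its comparison values:
TA (methods 1·2): 0.44 vs {0.36, 0.41, 0.39, 0.52} → fail.
TB (methods 1·2): 0.34 vs {0.36, 0.41, 0.36, 0.42} → fail.
TC (methods 1·2): 0.41 vs {0.39, 0.52, 0.36, 0.42} → fail.
3 of 3 fail.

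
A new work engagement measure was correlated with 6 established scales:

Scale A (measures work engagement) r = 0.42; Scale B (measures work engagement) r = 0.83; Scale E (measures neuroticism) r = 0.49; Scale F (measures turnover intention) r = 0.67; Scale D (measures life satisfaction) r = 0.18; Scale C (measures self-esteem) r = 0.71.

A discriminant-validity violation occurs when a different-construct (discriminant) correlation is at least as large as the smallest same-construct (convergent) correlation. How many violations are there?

3

Convergent (same construct = work engagement): Scale A, Scale B.
Smallest convergent = 0.42. Discriminant values: 0.49, 0.67, 0.18, 0.71; count ≥ 0.42 → 3.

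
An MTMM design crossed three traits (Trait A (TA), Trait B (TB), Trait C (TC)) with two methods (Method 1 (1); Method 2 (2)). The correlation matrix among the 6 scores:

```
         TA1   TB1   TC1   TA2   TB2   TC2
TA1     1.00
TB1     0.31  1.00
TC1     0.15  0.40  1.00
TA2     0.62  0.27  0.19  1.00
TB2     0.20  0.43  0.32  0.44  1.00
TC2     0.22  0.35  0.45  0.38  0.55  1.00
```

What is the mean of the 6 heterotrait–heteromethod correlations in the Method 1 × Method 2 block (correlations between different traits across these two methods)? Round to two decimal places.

0.26

HTHM values (method 1 × method 2): 0.20, 0.22, 0.27, 0.35, 0.19, 0.32; mean = 1.55/6 = 0.26.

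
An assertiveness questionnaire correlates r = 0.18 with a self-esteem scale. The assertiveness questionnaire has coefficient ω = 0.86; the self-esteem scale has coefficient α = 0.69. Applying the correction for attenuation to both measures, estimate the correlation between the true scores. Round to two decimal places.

0.23

r_true = r_obs / √(r_xx · r_yy) = 0.18 / √(0.86 × 0.69) = 0.18 / √0.5934 = 0.18 / 0.7703 ≈ 0.23.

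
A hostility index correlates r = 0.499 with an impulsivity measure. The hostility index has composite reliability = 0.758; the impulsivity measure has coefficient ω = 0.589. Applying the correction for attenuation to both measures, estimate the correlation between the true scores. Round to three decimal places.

0.747

r_true = r_obs / √(r_xx · r_yy) = 0.499 / √(0.758 × 0.589) = 0.499 / √0.446462 = 0.499 / 0.6682 ≈ 0.747.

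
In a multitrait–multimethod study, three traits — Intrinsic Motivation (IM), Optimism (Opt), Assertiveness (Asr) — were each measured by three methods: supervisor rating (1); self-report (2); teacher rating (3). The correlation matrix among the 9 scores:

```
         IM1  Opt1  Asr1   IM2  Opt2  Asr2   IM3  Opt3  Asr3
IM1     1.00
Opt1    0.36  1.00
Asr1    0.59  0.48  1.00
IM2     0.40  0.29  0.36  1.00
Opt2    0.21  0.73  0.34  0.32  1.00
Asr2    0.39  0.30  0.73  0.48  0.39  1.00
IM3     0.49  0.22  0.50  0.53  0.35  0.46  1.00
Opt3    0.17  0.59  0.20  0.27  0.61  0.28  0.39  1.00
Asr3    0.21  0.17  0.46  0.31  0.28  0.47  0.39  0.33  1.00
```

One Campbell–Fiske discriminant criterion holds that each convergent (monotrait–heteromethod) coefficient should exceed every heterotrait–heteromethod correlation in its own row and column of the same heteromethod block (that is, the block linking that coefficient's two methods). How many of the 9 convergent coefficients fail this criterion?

Checking each validity diagonal entry against its comparison values:
IM (methods 1·2): 0.40 vs {0.21, 0.29, 0.39, 0.36} → pass.
IM (methods 1·3): 0.49 vs {0.17, 0.22, 0.21, 0.50} → fail.
IM (methods 2·3): 0.53 vs {0.27, 0.35, 0.31, 0.46} → pass.
Opt (methods 1·2): 0.73 vs {0.29, 0.21, 0.30, 0.34} → pass.
Opt (methods 1·3): 0.59 vs {0.22, 0.17, 0.17, 0.20} → pass.
Opt (methods 2·3): 0.61 vs {0.35, 0.27, 0.28, 0.28} → pass.
Asr (methods 1·2): 0.73 vs {0.36, 0.39, 0.34, 0.30} → pass.
Asr (methods 1·3): 0.46 vs {0.50, 0.21, 0.20, 0.17} → fail.
Asr (methods 2·3): 0.47 vs {0.46, 0.31, 0.28, 0.28} → pass.
2 of 9 fail.

2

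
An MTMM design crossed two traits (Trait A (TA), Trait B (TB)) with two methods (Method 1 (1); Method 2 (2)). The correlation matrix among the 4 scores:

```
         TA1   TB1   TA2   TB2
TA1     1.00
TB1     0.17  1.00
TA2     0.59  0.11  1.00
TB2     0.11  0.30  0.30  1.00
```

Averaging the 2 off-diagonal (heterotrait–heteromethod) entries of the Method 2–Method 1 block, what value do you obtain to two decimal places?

HTHM values (method 2 × method 1): 0.11, 0.11; mean = 0.22/2 = 0.11.

0.11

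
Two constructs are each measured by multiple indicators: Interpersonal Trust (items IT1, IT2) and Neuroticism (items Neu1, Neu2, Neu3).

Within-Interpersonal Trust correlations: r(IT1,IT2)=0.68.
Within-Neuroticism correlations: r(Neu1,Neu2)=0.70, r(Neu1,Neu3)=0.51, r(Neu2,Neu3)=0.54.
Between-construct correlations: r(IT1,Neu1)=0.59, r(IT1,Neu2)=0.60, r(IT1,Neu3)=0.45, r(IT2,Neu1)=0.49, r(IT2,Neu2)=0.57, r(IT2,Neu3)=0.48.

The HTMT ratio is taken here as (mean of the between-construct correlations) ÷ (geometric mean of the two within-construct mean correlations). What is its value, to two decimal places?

0.84

Mean heterotrait r = 3.18/6 = 0.5300.
Mean within-IT = 0.68/1 = 0.6800; mean within-Neu = 1.75/3 = 0.5833.
Geometric mean = √(0.6800 × 0.5833) = 0.6298.
HTMT = 0.5300 / 0.6298 = 0.84.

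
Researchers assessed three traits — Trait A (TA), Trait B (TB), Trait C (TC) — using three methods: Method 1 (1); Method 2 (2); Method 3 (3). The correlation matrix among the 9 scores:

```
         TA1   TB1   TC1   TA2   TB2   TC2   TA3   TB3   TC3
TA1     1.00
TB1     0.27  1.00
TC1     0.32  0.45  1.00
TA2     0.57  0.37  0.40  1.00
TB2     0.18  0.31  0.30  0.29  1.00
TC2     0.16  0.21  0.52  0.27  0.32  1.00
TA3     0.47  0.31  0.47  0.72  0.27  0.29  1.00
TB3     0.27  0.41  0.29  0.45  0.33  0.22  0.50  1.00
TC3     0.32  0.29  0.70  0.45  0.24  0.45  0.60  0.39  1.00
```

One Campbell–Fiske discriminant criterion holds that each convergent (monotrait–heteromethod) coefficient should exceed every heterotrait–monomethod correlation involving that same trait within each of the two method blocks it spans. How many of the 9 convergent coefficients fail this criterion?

Convergent coefficients and their comparison sets:
TA (methods 1·2): 0.57 vs {0.27, 0.29, 0.32, 0.27} → pass.
TA (methods 1·3): 0.47 vs {0.27, 0.50, 0.32, 0.60} → fail.
TA (methods 2·3): 0.72 vs {0.29, 0.50, 0.27, 0.60} → pass.
TB (methods 1·2): 0.31 vs {0.27, 0.29, 0.45, 0.32} → fail.
TB (methods 1·3): 0.41 vs {0.27, 0.50, 0.45, 0.39} → fail.
TB (methods 2·3): 0.33 vs {0.29, 0.50, 0.32, 0.39} → fail.
TC (methods 1·2): 0.52 vs {0.32, 0.27, 0.45, 0.32} → pass.
TC (methods 1·3): 0.70 vs {0.32, 0.60, 0.45, 0.39} → pass.
TC (methods 2·3): 0.45 vs {0.27, 0.60, 0.32, 0.39} → fail.
5 of 9 fail.

5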